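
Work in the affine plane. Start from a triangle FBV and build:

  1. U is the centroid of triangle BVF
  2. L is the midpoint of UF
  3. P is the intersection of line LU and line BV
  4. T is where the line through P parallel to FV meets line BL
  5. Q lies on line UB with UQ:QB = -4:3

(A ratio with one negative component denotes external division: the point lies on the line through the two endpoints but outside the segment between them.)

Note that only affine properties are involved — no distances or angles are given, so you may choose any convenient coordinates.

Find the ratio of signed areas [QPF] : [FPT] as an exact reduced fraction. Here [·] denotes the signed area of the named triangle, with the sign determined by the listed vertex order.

Set F = (0, 0), B = (1, 0), V = (0, 1); any affine frame gives the same invariant.
1. U is the centroid of triangle BVF ⇒ U = (1/3, 1/3)
2. L is the midpoint of UF ⇒ L = (1/6, 1/6)
3. P is the intersection of line LU and line BV ⇒ P = (1/2, 1/2)
4. T is where the line through P parallel to FV meets line BL ⇒ T = (1/2, 1/10)
5. Q lies on line UB with UQ:QB = -4:3 ⇒ Q = (3, -1)
2·[QPF] = 2, 2·[FPT] = -1/5
[QPF]:[FPT] = 2:-1/5 = -10

[QPF]:[FPT] = -10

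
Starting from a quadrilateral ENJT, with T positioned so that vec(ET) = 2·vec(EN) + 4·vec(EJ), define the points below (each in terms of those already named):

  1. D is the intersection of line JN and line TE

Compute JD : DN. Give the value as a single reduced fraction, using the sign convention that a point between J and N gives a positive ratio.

JD:DN = 1/2

Assign E = (0, 0), N = (1, 0), J = (0, 1), T = (2, 4) — the answer is frame-independent, so this choice is without loss of generality.
1. D is the intersection of line JN and line TE ⇒ D = (1/3, 2/3)
D = J + t·(N−J) with t = 1/3, so JD:DN = t:(1−t) = 1/3:2/3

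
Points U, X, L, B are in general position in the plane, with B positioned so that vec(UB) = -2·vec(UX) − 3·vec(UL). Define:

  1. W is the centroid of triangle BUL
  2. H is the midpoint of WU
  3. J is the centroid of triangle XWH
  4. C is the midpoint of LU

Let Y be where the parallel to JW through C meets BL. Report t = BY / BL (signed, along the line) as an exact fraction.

Set U = (0, 0), X = (1, 0), L = (0, 1), B = (-2, -3); any affine frame gives the same invariant.
1. W is the centroid of triangle BUL ⇒ W = (-2/3, -2/3)
2. H is the midpoint of WU ⇒ H = (-1/3, -1/3)
3. J is the centroid of triangle XWH ⇒ J = (0, -1/3)
4. C is the midpoint of LU ⇒ C = (0, 1/2)
through C parallel to JW: direction (-2/3, -1/3); meets BL at Y = (-1/3, 1/3)
Y = B + t·(L−B) with t = 5/6

t = 5/6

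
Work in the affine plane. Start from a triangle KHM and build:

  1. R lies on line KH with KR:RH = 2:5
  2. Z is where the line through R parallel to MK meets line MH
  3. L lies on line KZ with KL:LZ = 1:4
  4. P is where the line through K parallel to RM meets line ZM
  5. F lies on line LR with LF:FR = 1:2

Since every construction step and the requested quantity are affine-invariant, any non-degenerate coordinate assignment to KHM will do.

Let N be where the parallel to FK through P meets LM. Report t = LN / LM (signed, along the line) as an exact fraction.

Choose coordinates K = (0, 0), H = (1, 0), M = (0, 1).
1. R lies on line KH with KR:RH = 2:5 ⇒ R = (2/7, 0)
2. Z is where the line through R parallel to MK meets line MH ⇒ Z = (2/7, 5/7)
3. L lies on line KZ with KL:LZ = 1:4 ⇒ L = (2/35, 1/7)
4. P is where the line through K parallel to RM meets line ZM ⇒ P = (-2/5, 7/5)
5. F lies on line LR with LF:FR = 1:2 ⇒ F = (2/15, 2/21)
through P parallel to FK: direction (-2/15, -2/21); meets LM at N = (-12/275, 91/55)
N = L + t·(M−L) with t = 97/55

t = 97/55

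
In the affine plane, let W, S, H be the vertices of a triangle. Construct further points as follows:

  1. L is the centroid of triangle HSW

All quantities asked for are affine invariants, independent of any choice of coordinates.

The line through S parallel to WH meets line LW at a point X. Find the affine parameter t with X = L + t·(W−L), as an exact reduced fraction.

t = -2

Choose coordinates W = (0, 0), S = (1, 0), H = (0, 1).
1. L is the centroid of triangle HSW ⇒ L = (1/3, 1/3)
through S parallel to WH: direction (0, 1); meets LW at X = (1, 1)
X = L + t·(W−L) with t = -2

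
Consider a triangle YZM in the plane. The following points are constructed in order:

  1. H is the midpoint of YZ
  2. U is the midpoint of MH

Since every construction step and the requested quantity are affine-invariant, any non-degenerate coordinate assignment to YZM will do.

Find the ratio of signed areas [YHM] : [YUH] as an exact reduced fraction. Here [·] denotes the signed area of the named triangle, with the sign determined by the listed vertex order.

Assign Y = (0, 0), Z = (1, 0), M = (0, 1) — the answer is frame-independent, so this choice is without loss of generality.
1. H is the midpoint of YZ ⇒ H = (1/2, 0)
2. U is the midpoint of MH ⇒ U = (1/4, 1/2)
2·[YHM] = 1/2, 2·[YUH] = -1/4
[YHM]:[YUH] = 1/2:-1/4 = -2

[YHM]:[YUH] = -2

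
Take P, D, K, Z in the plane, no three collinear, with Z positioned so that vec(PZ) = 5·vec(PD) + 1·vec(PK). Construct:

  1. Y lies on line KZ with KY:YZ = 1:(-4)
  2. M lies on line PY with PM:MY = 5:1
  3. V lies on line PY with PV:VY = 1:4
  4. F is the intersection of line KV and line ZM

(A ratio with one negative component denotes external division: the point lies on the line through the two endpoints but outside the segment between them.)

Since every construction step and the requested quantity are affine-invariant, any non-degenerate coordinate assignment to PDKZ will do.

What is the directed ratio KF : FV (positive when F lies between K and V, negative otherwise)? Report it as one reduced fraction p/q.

KF:FV = 15/76

Choose coordinates P = (0, 0), D = (1, 0), K = (0, 1), Z = (5, 1).
1. Y lies on line KZ with KY:YZ = 1:(-4) ⇒ Y = (-5/3, 1)
2. M lies on line PY with PM:MY = 5:1 ⇒ M = (-25/18, 5/6)
3. V lies on line PY with PV:VY = 1:4 ⇒ V = (-1/3, 1/5)
4. F is the intersection of line KV and line ZM ⇒ F = (-5/91, 79/91)
F = K + t·(V−K) with t = 15/91, so KF:FV = t:(1−t) = 15/91:76/91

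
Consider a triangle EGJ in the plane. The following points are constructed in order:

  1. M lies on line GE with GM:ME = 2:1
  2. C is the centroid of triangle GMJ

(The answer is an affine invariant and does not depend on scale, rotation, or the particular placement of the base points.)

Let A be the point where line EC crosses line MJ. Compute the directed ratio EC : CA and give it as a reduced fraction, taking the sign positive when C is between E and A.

Work in coordinates with E = (0, 0), G = (1, 0), J = (0, 1).
1. M lies on line GE with GM:ME = 2:1 ⇒ M = (1/3, 0)
2. C is the centroid of triangle GMJ ⇒ C = (4/9, 1/3)
line EC meets MJ at A = (4/15, 1/5)
C = E + t·(A−E) with t = 5/3, so EC:CA = 5/3:-2/3

EC:CA = -5/2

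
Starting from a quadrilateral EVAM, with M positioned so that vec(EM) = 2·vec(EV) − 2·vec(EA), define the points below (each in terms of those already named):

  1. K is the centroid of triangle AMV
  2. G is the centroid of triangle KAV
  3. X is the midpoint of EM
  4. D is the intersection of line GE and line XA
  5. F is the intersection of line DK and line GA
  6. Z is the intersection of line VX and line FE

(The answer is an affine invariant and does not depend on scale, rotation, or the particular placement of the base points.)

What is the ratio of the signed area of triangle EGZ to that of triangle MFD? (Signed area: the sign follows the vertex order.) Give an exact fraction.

[EGZ]:[MFD] = -28/45

Set E = (0, 0), V = (1, 0), A = (0, 1), M = (2, -2); any affine frame gives the same invariant.
1. K is the centroid of triangle AMV ⇒ K = (1, -1/3)
2. G is the centroid of triangle KAV ⇒ G = (2/3, 2/9)
3. X is the midpoint of EM ⇒ X = (1, -1)
4. D is the intersection of line GE and line XA ⇒ D = (3/7, 1/7)
5. F is the intersection of line DK and line GA ⇒ F = (3/2, -3/4)
6. Z is the intersection of line VX and line FE ⇒ Z = (1, -1/2)
2·[EGZ] = -5/9, 2·[MFD] = 25/28
[EGZ]:[MFD] = -5/9:25/28 = -28/45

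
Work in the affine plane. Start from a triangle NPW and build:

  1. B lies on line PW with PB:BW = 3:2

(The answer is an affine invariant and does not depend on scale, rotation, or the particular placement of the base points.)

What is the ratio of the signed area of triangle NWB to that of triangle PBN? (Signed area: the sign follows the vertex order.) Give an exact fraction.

Choose coordinates N = (0, 0), P = (1, 0), W = (0, 1).
1. B lies on line PW with PB:BW = 3:2 ⇒ B = (2/5, 3/5)
2·[NWB] = -2/5, 2·[PBN] = 3/5
[NWB]:[PBN] = -2/5:3/5 = -2/3

[NWB]:[PBN] = -2/3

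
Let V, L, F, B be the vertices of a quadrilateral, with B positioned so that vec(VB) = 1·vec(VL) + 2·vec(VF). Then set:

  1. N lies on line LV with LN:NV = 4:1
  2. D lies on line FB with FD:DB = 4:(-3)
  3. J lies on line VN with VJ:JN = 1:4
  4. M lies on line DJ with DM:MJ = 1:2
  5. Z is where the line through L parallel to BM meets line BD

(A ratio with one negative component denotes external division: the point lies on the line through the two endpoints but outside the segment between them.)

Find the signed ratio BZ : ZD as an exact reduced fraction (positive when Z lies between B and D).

Assign V = (0, 0), L = (1, 0), F = (0, 1), B = (1, 2) — the answer is frame-independent, so this choice is without loss of generality.
1. N lies on line LV with LN:NV = 4:1 ⇒ N = (1/5, 0)
2. D lies on line FB with FD:DB = 4:(-3) ⇒ D = (4, 5)
3. J lies on line VN with VJ:JN = 1:4 ⇒ J = (1/25, 0)
4. M lies on line DJ with DM:MJ = 1:2 ⇒ M = (67/25, 10/3)
5. Z is where the line through L parallel to BM meets line BD ⇒ Z = (-113/13, -100/13)
Z = B + t·(D−B) with t = -42/13, so BZ:ZD = t:(1−t) = -42/13:55/13

BZ:ZD = -42/55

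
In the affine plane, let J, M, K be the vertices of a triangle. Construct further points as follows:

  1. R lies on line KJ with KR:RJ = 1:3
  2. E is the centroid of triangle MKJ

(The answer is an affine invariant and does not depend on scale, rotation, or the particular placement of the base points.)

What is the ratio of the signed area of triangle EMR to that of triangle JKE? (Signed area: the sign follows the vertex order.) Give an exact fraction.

Choose coordinates J = (0, 0), M = (1, 0), K = (0, 1).
1. R lies on line KJ with KR:RJ = 1:3 ⇒ R = (0, 3/4)
2. E is the centroid of triangle MKJ ⇒ E = (1/3, 1/3)
2·[EMR] = 1/6, 2·[JKE] = -1/3
[EMR]:[JKE] = 1/6:-1/3 = -1/2

[EMR]:[JKE] = -1/2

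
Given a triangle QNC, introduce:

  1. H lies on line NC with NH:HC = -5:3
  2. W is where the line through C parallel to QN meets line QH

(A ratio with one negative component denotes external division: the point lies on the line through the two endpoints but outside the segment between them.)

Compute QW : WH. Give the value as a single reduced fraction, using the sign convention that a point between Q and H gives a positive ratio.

Choose coordinates Q = (0, 0), N = (1, 0), C = (0, 1).
1. H lies on line NC with NH:HC = -5:3 ⇒ H = (-3/2, 5/2)
2. W is where the line through C parallel to QN meets line QH ⇒ W = (-3/5, 1)
W = Q + t·(H−Q) with t = 2/5, so QW:WH = t:(1−t) = 2/5:3/5

QW:WH = 2/3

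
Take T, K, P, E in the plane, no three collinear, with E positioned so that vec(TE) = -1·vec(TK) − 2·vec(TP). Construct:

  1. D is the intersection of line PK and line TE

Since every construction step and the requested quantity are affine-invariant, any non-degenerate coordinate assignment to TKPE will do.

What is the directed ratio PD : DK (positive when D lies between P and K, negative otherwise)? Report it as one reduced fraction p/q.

Work in coordinates with T = (0, 0), K = (1, 0), P = (0, 1), E = (-1, -2).
1. D is the intersection of line PK and line TE ⇒ D = (1/3, 2/3)
D = P + t·(K−P) with t = 1/3, so PD:DK = t:(1−t) = 1/3:2/3

PD:DK = 1/2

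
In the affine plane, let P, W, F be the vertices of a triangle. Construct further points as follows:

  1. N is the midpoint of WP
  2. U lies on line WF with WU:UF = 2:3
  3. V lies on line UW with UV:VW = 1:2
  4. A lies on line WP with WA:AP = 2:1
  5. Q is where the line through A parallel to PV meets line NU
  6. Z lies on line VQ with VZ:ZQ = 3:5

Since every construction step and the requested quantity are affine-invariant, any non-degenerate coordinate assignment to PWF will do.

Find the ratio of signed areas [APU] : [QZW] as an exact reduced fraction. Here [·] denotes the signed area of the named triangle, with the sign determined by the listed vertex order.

Assign P = (0, 0), W = (1, 0), F = (0, 1) — the answer is frame-independent, so this choice is without loss of generality.
1. N is the midpoint of WP ⇒ N = (1/2, 0)
2. U lies on line WF with WU:UF = 2:3 ⇒ U = (3/5, 2/5)
3. V lies on line UW with UV:VW = 1:2 ⇒ V = (11/15, 4/15)
4. A lies on line WP with WA:AP = 2:1 ⇒ A = (1/3, 0)
5. Q is where the line through A parallel to PV meets line NU ⇒ Q = (31/60, 1/15)
6. Z lies on line VQ with VZ:ZQ = 3:5 ⇒ Z = (313/480, 23/120)
2·[APU] = -2/15, 2·[QZW] = -5/72
[APU]:[QZW] = -2/15:-5/72 = 48/25

[APU]:[QZW] = 48/25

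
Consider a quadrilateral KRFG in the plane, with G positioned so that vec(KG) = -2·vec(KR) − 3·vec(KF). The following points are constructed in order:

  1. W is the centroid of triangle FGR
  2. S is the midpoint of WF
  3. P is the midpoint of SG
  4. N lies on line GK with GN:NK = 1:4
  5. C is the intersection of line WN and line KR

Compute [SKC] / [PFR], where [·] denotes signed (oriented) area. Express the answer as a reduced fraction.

Set K = (0, 0), R = (1, 0), F = (0, 1), G = (-2, -3); any affine frame gives the same invariant.
1. W is the centroid of triangle FGR ⇒ W = (-1/3, -2/3)
2. S is the midpoint of WF ⇒ S = (-1/6, 1/6)
3. P is the midpoint of SG ⇒ P = (-13/12, -17/12)
4. N lies on line GK with GN:NK = 1:4 ⇒ N = (-8/5, -12/5)
5. C is the intersection of line WN and line KR ⇒ C = (2/13, 0)
2·[SKC] = 1/39, 2·[PFR] = -7/2
[SKC]:[PFR] = 1/39:-7/2 = -2/273

[SKC]:[PFR] = -2/273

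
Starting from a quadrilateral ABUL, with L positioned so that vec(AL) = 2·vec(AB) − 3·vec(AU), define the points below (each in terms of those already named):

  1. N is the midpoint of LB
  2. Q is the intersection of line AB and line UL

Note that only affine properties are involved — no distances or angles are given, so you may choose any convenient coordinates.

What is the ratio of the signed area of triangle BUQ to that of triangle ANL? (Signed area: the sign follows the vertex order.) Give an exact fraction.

[BUQ]:[ANL] = -1/3

Set A = (0, 0), B = (1, 0), U = (0, 1), L = (2, -3); any affine frame gives the same invariant.
1. N is the midpoint of LB ⇒ N = (3/2, -3/2)
2. Q is the intersection of line AB and line UL ⇒ Q = (1/2, 0)
2·[BUQ] = 1/2, 2·[ANL] = -3/2
[BUQ]:[ANL] = 1/2:-3/2 = -1/3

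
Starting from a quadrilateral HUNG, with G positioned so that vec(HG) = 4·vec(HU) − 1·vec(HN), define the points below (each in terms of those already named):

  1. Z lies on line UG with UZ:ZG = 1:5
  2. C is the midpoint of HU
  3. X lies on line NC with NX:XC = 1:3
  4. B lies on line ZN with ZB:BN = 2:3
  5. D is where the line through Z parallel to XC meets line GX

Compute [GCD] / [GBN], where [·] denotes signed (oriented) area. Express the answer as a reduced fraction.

[GCD]:[GBN] = 25/16

Work in coordinates with H = (0, 0), U = (1, 0), N = (0, 1), G = (4, -1).
1. Z lies on line UG with UZ:ZG = 1:5 ⇒ Z = (3/2, -1/6)
2. C is the midpoint of HU ⇒ C = (1/2, 0)
3. X lies on line NC with NX:XC = 1:3 ⇒ X = (1/8, 3/4)
4. B lies on line ZN with ZB:BN = 2:3 ⇒ B = (9/10, 3/10)
5. D is where the line through Z parallel to XC meets line GX ⇒ D = (377/288, 31/144)
2·[GCD] = -25/16, 2·[GBN] = -1
[GCD]:[GBN] = -25/16:-1 = 25/16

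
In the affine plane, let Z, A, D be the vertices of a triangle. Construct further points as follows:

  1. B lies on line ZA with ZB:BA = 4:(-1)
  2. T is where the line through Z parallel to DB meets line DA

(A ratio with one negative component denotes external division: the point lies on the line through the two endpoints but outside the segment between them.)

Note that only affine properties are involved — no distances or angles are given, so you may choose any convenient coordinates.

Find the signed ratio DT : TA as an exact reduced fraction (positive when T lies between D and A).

DT:TA = -4/3

Choose coordinates Z = (0, 0), A = (1, 0), D = (0, 1).
1. B lies on line ZA with ZB:BA = 4:(-1) ⇒ B = (4/3, 0)
2. T is where the line through Z parallel to DB meets line DA ⇒ T = (4, -3)
T = D + t·(A−D) with t = 4, so DT:TA = t:(1−t) = 4:-3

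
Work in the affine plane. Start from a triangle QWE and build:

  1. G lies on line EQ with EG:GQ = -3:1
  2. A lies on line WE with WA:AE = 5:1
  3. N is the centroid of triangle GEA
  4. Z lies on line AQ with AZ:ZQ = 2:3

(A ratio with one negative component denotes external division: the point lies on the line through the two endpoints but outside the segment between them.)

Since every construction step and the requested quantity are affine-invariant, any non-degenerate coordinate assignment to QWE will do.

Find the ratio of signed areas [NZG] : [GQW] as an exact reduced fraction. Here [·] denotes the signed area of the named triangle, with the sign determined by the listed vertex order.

Set Q = (0, 0), W = (1, 0), E = (0, 1); any affine frame gives the same invariant.
1. G lies on line EQ with EG:GQ = -3:1 ⇒ G = (0, -1/2)
2. A lies on line WE with WA:AE = 5:1 ⇒ A = (1/6, 5/6)
3. N is the centroid of triangle GEA ⇒ N = (1/18, 4/9)
4. Z lies on line AQ with AZ:ZQ = 2:3 ⇒ Z = (1/10, 1/2)
2·[NZG] = -7/180, 2·[GQW] = -1/2
[NZG]:[GQW] = -7/180:-1/2 = 7/90

[NZG]:[GQW] = 7/90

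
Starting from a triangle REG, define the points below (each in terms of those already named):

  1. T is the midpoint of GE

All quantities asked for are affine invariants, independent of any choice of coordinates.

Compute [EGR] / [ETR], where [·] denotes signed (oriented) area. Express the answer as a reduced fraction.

[EGR]:[ETR] = 2

Choose coordinates R = (0, 0), E = (1, 0), G = (0, 1).
1. T is the midpoint of GE ⇒ T = (1/2, 1/2)
2·[EGR] = 1, 2·[ETR] = 1/2
[EGR]:[ETR] = 1:1/2 = 2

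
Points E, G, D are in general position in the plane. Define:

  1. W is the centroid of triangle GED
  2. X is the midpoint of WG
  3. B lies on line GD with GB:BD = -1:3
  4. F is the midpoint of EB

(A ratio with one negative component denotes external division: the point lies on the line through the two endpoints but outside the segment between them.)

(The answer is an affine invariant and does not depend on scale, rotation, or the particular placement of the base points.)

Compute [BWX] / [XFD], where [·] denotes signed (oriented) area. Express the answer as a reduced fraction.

Set E = (0, 0), G = (1, 0), D = (0, 1); any affine frame gives the same invariant.
1. W is the centroid of triangle GED ⇒ W = (1/3, 1/3)
2. X is the midpoint of WG ⇒ X = (2/3, 1/6)
3. B lies on line GD with GB:BD = -1:3 ⇒ B = (3/2, -1/2)
4. F is the midpoint of EB ⇒ F = (3/4, -1/4)
2·[BWX] = -1/12, 2·[XFD] = -5/24
[BWX]:[XFD] = -1/12:-5/24 = 2/5

[BWX]:[XFD] = 2/5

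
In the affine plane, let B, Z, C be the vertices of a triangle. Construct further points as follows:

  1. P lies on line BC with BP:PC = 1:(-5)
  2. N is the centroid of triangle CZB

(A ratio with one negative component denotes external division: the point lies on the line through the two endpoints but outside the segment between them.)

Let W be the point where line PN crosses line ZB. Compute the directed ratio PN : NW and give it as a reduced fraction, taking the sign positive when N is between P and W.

Work in coordinates with B = (0, 0), Z = (1, 0), C = (0, 1).
1. P lies on line BC with BP:PC = 1:(-5) ⇒ P = (0, -1/4)
2. N is the centroid of triangle CZB ⇒ N = (1/3, 1/3)
line PN meets ZB at W = (1/7, 0)
N = P + t·(W−P) with t = 7/3, so PN:NW = 7/3:-4/3

PN:NW = -7/4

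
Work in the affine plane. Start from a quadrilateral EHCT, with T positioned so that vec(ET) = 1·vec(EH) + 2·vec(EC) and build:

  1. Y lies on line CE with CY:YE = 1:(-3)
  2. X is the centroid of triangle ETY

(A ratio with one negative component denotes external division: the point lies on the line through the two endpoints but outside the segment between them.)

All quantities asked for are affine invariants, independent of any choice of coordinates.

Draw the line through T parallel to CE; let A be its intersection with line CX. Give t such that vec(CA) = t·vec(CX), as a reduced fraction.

Work in coordinates with E = (0, 0), H = (1, 0), C = (0, 1), T = (1, 2).
1. Y lies on line CE with CY:YE = 1:(-3) ⇒ Y = (0, 3/2)
2. X is the centroid of triangle ETY ⇒ X = (1/3, 7/6)
through T parallel to CE: direction (0, -1); meets CX at A = (1, 3/2)
A = C + t·(X−C) with t = 3

t = 3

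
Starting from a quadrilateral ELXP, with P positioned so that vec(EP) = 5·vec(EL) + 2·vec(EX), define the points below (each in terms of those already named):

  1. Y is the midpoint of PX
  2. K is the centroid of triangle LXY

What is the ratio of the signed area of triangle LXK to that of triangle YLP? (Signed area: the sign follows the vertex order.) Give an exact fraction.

[LXK]:[YLP] = -1/3

Assign E = (0, 0), L = (1, 0), X = (0, 1), P = (5, 2) — the answer is frame-independent, so this choice is without loss of generality.
1. Y is the midpoint of PX ⇒ Y = (5/2, 3/2)
2. K is the centroid of triangle LXY ⇒ K = (7/6, 5/6)
2·[LXK] = -1, 2·[YLP] = 3
[LXK]:[YLP] = -1:3 = -1/3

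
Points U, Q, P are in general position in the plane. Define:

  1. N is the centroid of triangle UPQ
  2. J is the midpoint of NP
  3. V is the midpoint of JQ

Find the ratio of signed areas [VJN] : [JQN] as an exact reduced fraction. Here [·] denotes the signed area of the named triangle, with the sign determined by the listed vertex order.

Choose coordinates U = (0, 0), Q = (1, 0), P = (0, 1).
1. N is the centroid of triangle UPQ ⇒ N = (1/3, 1/3)
2. J is the midpoint of NP ⇒ J = (1/6, 2/3)
3. V is the midpoint of JQ ⇒ V = (7/12, 1/3)
2·[VJN] = 1/12, 2·[JQN] = -1/6
[VJN]:[JQN] = 1/12:-1/6 = -1/2

[VJN]:[JQN] = -1/2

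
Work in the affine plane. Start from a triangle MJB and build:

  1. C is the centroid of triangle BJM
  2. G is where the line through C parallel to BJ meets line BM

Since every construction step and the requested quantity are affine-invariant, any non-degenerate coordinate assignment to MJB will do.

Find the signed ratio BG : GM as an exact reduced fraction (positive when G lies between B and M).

BG:GM = 1/2

Work in coordinates with M = (0, 0), J = (1, 0), B = (0, 1).
1. C is the centroid of triangle BJM ⇒ C = (1/3, 1/3)
2. G is where the line through C parallel to BJ meets line BM ⇒ G = (0, 2/3)
G = B + t·(M−B) with t = 1/3, so BG:GM = t:(1−t) = 1/3:2/3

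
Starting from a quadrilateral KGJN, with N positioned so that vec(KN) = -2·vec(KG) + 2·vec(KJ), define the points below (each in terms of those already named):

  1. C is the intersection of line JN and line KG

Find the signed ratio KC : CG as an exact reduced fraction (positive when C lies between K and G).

Assign K = (0, 0), G = (1, 0), J = (0, 1), N = (-2, 2) — the answer is frame-independent, so this choice is without loss of generality.
1. C is the intersection of line JN and line KG ⇒ C = (2, 0)
C = K + t·(G−K) with t = 2, so KC:CG = t:(1−t) = 2:-1

KC:CG = -2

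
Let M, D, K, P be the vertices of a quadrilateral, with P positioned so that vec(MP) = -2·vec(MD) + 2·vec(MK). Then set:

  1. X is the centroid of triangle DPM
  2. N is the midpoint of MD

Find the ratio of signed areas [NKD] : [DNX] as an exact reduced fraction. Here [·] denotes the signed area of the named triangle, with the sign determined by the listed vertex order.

Choose coordinates M = (0, 0), D = (1, 0), K = (0, 1), P = (-2, 2).
1. X is the centroid of triangle DPM ⇒ X = (-1/3, 2/3)
2. N is the midpoint of MD ⇒ N = (1/2, 0)
2·[NKD] = -1/2, 2·[DNX] = -1/3
[NKD]:[DNX] = -1/2:-1/3 = 3/2

[NKD]:[DNX] = 3/2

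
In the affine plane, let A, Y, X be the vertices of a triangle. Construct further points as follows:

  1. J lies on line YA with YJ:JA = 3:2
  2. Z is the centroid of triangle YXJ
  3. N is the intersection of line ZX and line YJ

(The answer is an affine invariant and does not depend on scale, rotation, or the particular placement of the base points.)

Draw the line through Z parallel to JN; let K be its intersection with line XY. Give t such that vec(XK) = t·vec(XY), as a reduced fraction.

t = 2/3

Assign A = (0, 0), Y = (1, 0), X = (0, 1) — the answer is frame-independent, so this choice is without loss of generality.
1. J lies on line YA with YJ:JA = 3:2 ⇒ J = (2/5, 0)
2. Z is the centroid of triangle YXJ ⇒ Z = (7/15, 1/3)
3. N is the intersection of line ZX and line YJ ⇒ N = (7/10, 0)
through Z parallel to JN: direction (3/10, 0); meets XY at K = (2/3, 1/3)
K = X + t·(Y−X) with t = 2/3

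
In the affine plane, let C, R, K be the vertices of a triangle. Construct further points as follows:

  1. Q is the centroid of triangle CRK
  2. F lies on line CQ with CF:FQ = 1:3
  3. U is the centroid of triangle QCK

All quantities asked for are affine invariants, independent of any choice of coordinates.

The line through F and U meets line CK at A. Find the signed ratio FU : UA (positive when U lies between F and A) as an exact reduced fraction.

Assign C = (0, 0), R = (1, 0), K = (0, 1) — the answer is frame-independent, so this choice is without loss of generality.
1. Q is the centroid of triangle CRK ⇒ Q = (1/3, 1/3)
2. F lies on line CQ with CF:FQ = 1:3 ⇒ F = (1/12, 1/12)
3. U is the centroid of triangle QCK ⇒ U = (1/9, 4/9)
line FU meets CK at A = (0, -1)
U = F + t·(A−F) with t = -1/3, so FU:UA = -1/3:4/3

FU:UA = -1/4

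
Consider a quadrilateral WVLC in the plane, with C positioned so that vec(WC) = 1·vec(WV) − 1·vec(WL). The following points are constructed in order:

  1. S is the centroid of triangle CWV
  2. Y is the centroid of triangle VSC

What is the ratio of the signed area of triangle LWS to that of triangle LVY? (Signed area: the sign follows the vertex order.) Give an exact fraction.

Set W = (0, 0), V = (1, 0), L = (0, 1), C = (1, -1); any affine frame gives the same invariant.
1. S is the centroid of triangle CWV ⇒ S = (2/3, -1/3)
2. Y is the centroid of triangle VSC ⇒ Y = (8/9, -4/9)
2·[LWS] = 2/3, 2·[LVY] = -5/9
[LWS]:[LVY] = 2/3:-5/9 = -6/5

[LWS]:[LVY] = -6/5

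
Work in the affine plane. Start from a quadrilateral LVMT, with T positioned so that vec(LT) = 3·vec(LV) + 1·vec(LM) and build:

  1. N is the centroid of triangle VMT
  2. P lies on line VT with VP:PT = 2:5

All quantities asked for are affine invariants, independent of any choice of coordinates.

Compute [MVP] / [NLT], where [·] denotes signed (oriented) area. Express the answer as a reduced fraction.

[MVP]:[NLT] = 9/7

Work in coordinates with L = (0, 0), V = (1, 0), M = (0, 1), T = (3, 1).
1. N is the centroid of triangle VMT ⇒ N = (4/3, 2/3)
2. P lies on line VT with VP:PT = 2:5 ⇒ P = (11/7, 2/7)
2·[MVP] = 6/7, 2·[NLT] = 2/3
[MVP]:[NLT] = 6/7:2/3 = 9/7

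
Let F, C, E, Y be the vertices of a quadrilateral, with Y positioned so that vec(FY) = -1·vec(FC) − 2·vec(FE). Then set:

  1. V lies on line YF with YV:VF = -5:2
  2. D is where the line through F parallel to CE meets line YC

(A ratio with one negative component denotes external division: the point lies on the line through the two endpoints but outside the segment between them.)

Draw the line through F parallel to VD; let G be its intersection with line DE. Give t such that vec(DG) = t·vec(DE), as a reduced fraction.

t = 6/7

Set F = (0, 0), C = (1, 0), E = (0, 1), Y = (-1, -2); any affine frame gives the same invariant.
1. V lies on line YF with YV:VF = -5:2 ⇒ V = (2/3, 4/3)
2. D is where the line through F parallel to CE meets line YC ⇒ D = (1/2, -1/2)
through F parallel to VD: direction (-1/6, -11/6); meets DE at G = (1/14, 11/14)
G = D + t·(E−D) with t = 6/7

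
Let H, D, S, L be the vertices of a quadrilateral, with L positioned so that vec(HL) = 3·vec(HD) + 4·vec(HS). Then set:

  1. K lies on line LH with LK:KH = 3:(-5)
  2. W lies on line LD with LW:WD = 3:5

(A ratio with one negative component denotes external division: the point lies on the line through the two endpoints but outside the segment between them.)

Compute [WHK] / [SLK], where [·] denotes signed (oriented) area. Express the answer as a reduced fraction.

[WHK]:[SLK] = -5/6

Choose coordinates H = (0, 0), D = (1, 0), S = (0, 1), L = (3, 4).
1. K lies on line LH with LK:KH = 3:(-5) ⇒ K = (15/2, 10)
2. W lies on line LD with LW:WD = 3:5 ⇒ W = (9/4, 5/2)
2·[WHK] = -15/4, 2·[SLK] = 9/2
[WHK]:[SLK] = -15/4:9/2 = -5/6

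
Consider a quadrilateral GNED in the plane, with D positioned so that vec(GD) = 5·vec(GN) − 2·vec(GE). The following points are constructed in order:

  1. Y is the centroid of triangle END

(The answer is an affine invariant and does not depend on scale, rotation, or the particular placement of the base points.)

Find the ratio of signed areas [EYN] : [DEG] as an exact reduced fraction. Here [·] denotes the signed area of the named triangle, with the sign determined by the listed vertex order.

[EYN]:[DEG] = -2/15

Assign G = (0, 0), N = (1, 0), E = (0, 1), D = (5, -2) — the answer is frame-independent, so this choice is without loss of generality.
1. Y is the centroid of triangle END ⇒ Y = (2, -1/3)
2·[EYN] = -2/3, 2·[DEG] = 5
[EYN]:[DEG] = -2/3:5 = -2/15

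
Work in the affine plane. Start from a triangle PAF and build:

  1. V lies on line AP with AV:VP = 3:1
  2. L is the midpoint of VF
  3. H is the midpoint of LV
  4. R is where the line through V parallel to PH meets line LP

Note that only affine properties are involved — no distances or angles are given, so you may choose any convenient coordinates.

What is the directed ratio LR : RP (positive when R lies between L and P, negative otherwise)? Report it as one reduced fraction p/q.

LR:RP = -2

Set P = (0, 0), A = (1, 0), F = (0, 1); any affine frame gives the same invariant.
1. V lies on line AP with AV:VP = 3:1 ⇒ V = (1/4, 0)
2. L is the midpoint of VF ⇒ L = (1/8, 1/2)
3. H is the midpoint of LV ⇒ H = (3/16, 1/4)
4. R is where the line through V parallel to PH meets line LP ⇒ R = (-1/8, -1/2)
R = L + t·(P−L) with t = 2, so LR:RP = t:(1−t) = 2:-1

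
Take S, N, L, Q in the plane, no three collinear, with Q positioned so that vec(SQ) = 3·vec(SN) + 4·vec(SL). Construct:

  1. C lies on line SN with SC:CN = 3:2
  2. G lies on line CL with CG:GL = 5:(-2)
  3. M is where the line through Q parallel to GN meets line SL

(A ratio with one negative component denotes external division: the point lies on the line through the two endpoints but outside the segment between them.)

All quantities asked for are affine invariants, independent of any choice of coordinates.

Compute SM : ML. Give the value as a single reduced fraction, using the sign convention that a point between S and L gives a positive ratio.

SM:ML = -53/46

Set S = (0, 0), N = (1, 0), L = (0, 1), Q = (3, 4); any affine frame gives the same invariant.
1. C lies on line SN with SC:CN = 3:2 ⇒ C = (3/5, 0)
2. G lies on line CL with CG:GL = 5:(-2) ⇒ G = (-2/5, 5/3)
3. M is where the line through Q parallel to GN meets line SL ⇒ M = (0, 53/7)
M = S + t·(L−S) with t = 53/7, so SM:ML = t:(1−t) = 53/7:-46/7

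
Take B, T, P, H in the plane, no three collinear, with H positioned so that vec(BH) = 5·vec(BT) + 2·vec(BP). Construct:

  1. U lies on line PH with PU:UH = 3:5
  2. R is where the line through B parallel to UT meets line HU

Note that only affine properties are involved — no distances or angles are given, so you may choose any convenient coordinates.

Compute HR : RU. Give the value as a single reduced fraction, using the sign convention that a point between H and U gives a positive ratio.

HR:RU = -41/11

Choose coordinates B = (0, 0), T = (1, 0), P = (0, 1), H = (5, 2).
1. U lies on line PH with PU:UH = 3:5 ⇒ U = (15/8, 11/8)
2. R is where the line through B parallel to UT meets line HU ⇒ R = (35/48, 55/48)
R = H + t·(U−H) with t = 41/30, so HR:RU = t:(1−t) = 41/30:-11/30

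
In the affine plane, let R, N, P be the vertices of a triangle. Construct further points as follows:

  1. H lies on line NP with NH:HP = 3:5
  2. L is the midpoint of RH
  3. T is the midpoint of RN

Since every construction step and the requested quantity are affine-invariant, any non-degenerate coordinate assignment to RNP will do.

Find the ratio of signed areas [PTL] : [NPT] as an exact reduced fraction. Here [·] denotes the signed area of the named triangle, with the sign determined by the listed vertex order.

Set R = (0, 0), N = (1, 0), P = (0, 1); any affine frame gives the same invariant.
1. H lies on line NP with NH:HP = 3:5 ⇒ H = (5/8, 3/8)
2. L is the midpoint of RH ⇒ L = (5/16, 3/16)
3. T is the midpoint of RN ⇒ T = (1/2, 0)
2·[PTL] = -3/32, 2·[NPT] = 1/2
[PTL]:[NPT] = -3/32:1/2 = -3/16

[PTL]:[NPT] = -3/16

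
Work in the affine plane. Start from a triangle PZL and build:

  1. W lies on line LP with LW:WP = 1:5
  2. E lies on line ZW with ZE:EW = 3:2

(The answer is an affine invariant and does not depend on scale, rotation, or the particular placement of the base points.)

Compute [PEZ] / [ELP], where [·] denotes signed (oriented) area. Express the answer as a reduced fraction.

[PEZ]:[ELP] = -5/4

Work in coordinates with P = (0, 0), Z = (1, 0), L = (0, 1).
1. W lies on line LP with LW:WP = 1:5 ⇒ W = (0, 5/6)
2. E lies on line ZW with ZE:EW = 3:2 ⇒ E = (2/5, 1/2)
2·[PEZ] = -1/2, 2·[ELP] = 2/5
[PEZ]:[ELP] = -1/2:2/5 = -5/4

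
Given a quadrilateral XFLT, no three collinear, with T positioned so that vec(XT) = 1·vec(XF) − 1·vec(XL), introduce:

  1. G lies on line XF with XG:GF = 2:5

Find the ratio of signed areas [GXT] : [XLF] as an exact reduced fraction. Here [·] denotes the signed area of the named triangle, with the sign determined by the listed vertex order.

[GXT]:[XLF] = -2/7

Set X = (0, 0), F = (1, 0), L = (0, 1), T = (1, -1); any affine frame gives the same invariant.
1. G lies on line XF with XG:GF = 2:5 ⇒ G = (2/7, 0)
2·[GXT] = 2/7, 2·[XLF] = -1
[GXT]:[XLF] = 2/7:-1 = -2/7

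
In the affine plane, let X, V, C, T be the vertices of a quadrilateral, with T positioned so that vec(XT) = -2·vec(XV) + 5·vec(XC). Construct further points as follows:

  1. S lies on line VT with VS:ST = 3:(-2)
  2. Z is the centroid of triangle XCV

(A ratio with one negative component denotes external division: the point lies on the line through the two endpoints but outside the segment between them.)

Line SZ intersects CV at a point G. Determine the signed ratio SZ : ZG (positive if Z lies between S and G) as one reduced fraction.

SZ:ZG = -19

Work in coordinates with X = (0, 0), V = (1, 0), C = (0, 1), T = (-2, 5).
1. S lies on line VT with VS:ST = 3:(-2) ⇒ S = (-8, 15)
2. Z is the centroid of triangle XCV ⇒ Z = (1/3, 1/3)
line SZ meets CV at G = (-2/19, 21/19)
Z = S + t·(G−S) with t = 19/18, so SZ:ZG = 19/18:-1/18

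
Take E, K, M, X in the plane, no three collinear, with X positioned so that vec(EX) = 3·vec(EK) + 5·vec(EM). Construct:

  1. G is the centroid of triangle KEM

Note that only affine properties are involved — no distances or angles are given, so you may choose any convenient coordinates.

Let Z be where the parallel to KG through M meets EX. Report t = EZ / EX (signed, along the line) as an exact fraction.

t = 2/13

Set E = (0, 0), K = (1, 0), M = (0, 1), X = (3, 5); any affine frame gives the same invariant.
1. G is the centroid of triangle KEM ⇒ G = (1/3, 1/3)
through M parallel to KG: direction (-2/3, 1/3); meets EX at Z = (6/13, 10/13)
Z = E + t·(X−E) with t = 2/13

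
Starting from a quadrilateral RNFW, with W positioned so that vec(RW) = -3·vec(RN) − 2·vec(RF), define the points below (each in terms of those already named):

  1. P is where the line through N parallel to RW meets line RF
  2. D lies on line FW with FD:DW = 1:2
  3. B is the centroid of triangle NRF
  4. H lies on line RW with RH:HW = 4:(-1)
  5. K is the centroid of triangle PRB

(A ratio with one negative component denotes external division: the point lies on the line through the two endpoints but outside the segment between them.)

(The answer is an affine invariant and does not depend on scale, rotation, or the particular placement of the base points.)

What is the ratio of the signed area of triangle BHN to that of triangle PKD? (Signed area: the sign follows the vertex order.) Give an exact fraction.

[BHN]:[PKD] = 93/17

Work in coordinates with R = (0, 0), N = (1, 0), F = (0, 1), W = (-3, -2).
1. P is where the line through N parallel to RW meets line RF ⇒ P = (0, -2/3)
2. D lies on line FW with FD:DW = 1:2 ⇒ D = (-1, 0)
3. B is the centroid of triangle NRF ⇒ B = (1/3, 1/3)
4. H lies on line RW with RH:HW = 4:(-1) ⇒ H = (-4, -8/3)
5. K is the centroid of triangle PRB ⇒ K = (1/9, -1/9)
2·[BHN] = 31/9, 2·[PKD] = 17/27
[BHN]:[PKD] = 31/9:17/27 = 93/17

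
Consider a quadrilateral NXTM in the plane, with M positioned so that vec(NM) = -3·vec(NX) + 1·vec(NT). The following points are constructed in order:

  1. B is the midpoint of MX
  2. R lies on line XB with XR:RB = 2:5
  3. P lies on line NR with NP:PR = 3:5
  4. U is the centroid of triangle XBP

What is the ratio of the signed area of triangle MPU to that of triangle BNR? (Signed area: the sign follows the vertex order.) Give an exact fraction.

[MPU]:[BNR] = 7/8

Choose coordinates N = (0, 0), X = (1, 0), T = (0, 1), M = (-3, 1).
1. B is the midpoint of MX ⇒ B = (-1, 1/2)
2. R lies on line XB with XR:RB = 2:5 ⇒ R = (3/7, 1/7)
3. P lies on line NR with NP:PR = 3:5 ⇒ P = (9/56, 3/56)
4. U is the centroid of triangle XBP ⇒ U = (3/56, 31/168)
2·[MPU] = 5/16, 2·[BNR] = 5/14
[MPU]:[BNR] = 5/16:5/14 = 7/8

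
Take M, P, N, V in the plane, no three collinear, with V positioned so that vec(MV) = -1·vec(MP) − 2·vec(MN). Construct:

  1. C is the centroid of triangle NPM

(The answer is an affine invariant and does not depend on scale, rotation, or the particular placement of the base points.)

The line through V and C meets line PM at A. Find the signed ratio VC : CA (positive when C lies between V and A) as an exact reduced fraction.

VC:CA = -7

Set M = (0, 0), P = (1, 0), N = (0, 1), V = (-1, -2); any affine frame gives the same invariant.
1. C is the centroid of triangle NPM ⇒ C = (1/3, 1/3)
line VC meets PM at A = (1/7, 0)
C = V + t·(A−V) with t = 7/6, so VC:CA = 7/6:-1/6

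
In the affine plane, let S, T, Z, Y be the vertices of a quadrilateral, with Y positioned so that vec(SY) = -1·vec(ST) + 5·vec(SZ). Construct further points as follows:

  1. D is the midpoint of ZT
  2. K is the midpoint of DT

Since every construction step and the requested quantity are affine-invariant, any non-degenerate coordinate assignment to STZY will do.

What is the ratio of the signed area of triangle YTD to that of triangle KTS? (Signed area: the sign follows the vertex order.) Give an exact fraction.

Choose coordinates S = (0, 0), T = (1, 0), Z = (0, 1), Y = (-1, 5).
1. D is the midpoint of ZT ⇒ D = (1/2, 1/2)
2. K is the midpoint of DT ⇒ K = (3/4, 1/4)
2·[YTD] = -3/2, 2·[KTS] = -1/4
[YTD]:[KTS] = -3/2:-1/4 = 6

[YTD]:[KTS] = 6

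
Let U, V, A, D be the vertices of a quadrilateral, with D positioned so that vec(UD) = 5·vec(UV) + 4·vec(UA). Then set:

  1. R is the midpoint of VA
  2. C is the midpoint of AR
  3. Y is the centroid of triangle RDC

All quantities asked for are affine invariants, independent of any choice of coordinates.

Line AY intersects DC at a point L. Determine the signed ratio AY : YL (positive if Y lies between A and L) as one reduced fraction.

AY:YL = -4

Assign U = (0, 0), V = (1, 0), A = (0, 1), D = (5, 4) — the answer is frame-independent, so this choice is without loss of generality.
1. R is the midpoint of VA ⇒ R = (1/2, 1/2)
2. C is the midpoint of AR ⇒ C = (1/4, 3/4)
3. Y is the centroid of triangle RDC ⇒ Y = (23/12, 7/4)
line AY meets DC at L = (23/16, 25/16)
Y = A + t·(L−A) with t = 4/3, so AY:YL = 4/3:-1/3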